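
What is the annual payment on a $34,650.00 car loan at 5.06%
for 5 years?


Formula: PMT = PV * r / (1 - (1+r)^(-n))
Denominator: 1 - (1 + 0.0506)^(-5) = 0.218709
Numerator: $34,650.00 * 0.0506 = 1753.29
PMT = 1753.29 / 0.218709 = $8,016.56

$8,016.56


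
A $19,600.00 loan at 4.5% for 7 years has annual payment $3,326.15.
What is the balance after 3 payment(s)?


Formula: Balance = PV*(1+r)^k - PMT*((1+r)^k - 1)/r
Growth: (1 + 0.045)^3 = 1.141166
Accumulated factor: ((1+r)^k - 1)/r = 3.137025
Balance = $19,600.00 * 1.141166 - $3,326.15 * 3.137025
Balance = $11,932.64

$11,932.64


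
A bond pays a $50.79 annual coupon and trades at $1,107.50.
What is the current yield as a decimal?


Formula: Current yield = annual coupon / price
Substituting: CY = $50.79 / $1,107.50
CY = 0.04586

0.04586


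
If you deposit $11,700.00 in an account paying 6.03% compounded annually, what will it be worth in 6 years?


Formula: FV = P * (1 + r)^n
Substituting: FV = $11,700.00 * (1 + 0.0603)^6
Growth factor: (1.0603)^6 = 1.42093
FV = $11,700.00 * 1.42093 = $16,624.88

$16,624.88


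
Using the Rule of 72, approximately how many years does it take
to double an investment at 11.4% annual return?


Formula: Years ≈ 72 / r
Substituting: Years ≈ 72 / 11.4
Years ≈ 6.3

6.3 years


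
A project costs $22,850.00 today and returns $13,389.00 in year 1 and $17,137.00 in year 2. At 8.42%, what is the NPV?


Formula: NPV = C0 + C1/(1+r) + C2/(1+r)^2
Discount C1: $13,389.00 / (1 + 0.0842) = $12,349.20
Discount C2: $17,137.00 / (1 + 0.0842)^2 = $14,578.61
NPV = -$22,850.00 + $12,349.20 + $14,578.61 = $4,077.80

$4,077.80


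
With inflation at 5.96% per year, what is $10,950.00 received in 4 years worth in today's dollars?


Formula: Real value = nominal / (1 + inflation)^years
Price level: (1 + 0.0596)^4 = 1.260572
Real value = $10,950.00 / 1.260572 = $8,686.53

$8,686.53


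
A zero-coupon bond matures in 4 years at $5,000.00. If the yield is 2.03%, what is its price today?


Formula: Price = FV / (1 + r)^n
Substituting: Price = $5,000.00 / (1 + 0.0203)^4
Discount factor: (1.0203)^4 = 1.083706
Price = $5,000.00 / 1.083706 = $4,613.80

$4,613.80


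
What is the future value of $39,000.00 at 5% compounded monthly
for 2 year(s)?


Formula: FV = P * (1 + r/m)^(m*t)
Period rate: r/m = 0.05 / 12 = 0.004167
Total periods: m*t = 12 * 2 = 24
Growth factor: (1 + 0.004167)^24 = 1.104941
FV = $39,000.00 * 1.104941 = $43,092.71

$43,092.71


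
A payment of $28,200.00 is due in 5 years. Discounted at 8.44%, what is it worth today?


Formula: PV = FV / (1 + r)^n
Substituting: PV = $28,200.00 / (1 + 0.0844)^5
Discount factor: (1.0844)^5 = 1.499504
PV = $28,200.00 / 1.499504 = $18,806.22

$18,806.22


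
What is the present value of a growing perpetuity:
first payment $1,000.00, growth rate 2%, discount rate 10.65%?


Formula: PV = C / (r - g)
Spread: r - g = 0.1065 - 0.02 = 0.0865
Substituting: PV = $1,000.00 / 0.0865
PV = $11,560.69

$11,560.69


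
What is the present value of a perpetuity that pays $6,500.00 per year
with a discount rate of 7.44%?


Formula: PV = C / r
Substituting: PV = $6,500.00 / 0.0744
PV = $87,365.59

$87,365.59


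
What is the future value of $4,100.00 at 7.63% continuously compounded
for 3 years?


Formula: FV = P * e^(r*t)
Exponent: r*t = 0.0763 * 3 = 0.2289
e^(0.2289) = 1.257216
FV = $4,100.00 * 1.257216 = $5,154.59

$5,154.59


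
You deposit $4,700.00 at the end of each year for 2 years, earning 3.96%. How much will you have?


Formula: FV = PMT * ((1+r)^n - 1) / r
Growth factor: (1 + 0.0396)^2 = 1.080768
Numerator: 1.080768 - 1 = 0.080768
FV = $4,700.00 * 0.080768 / 0.0396 = $9,586.12

$9,586.12


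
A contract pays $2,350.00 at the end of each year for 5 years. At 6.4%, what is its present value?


Formula: PV = PMT * (1 - (1+r)^(-n)) / r
Discount factor: (1 + 0.064)^(-5) = 0.733317
Bracket: 1 - 0.733317 = 0.266683
PV = $2,350.00 * 0.266683 / 0.064 = $9,792.26

$9,792.26


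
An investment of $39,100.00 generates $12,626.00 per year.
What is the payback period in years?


Formula: Payback = investment / annual cash flow
Substituting: Payback = $39,100.00 / $12,626.00
Payback = 3.0968 years

3.0968 years


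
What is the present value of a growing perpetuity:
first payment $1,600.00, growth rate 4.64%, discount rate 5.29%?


Formula: PV = C / (r - g)
Spread: r - g = 0.0529 - 0.0464 = 0.0065
Substituting: PV = $1,600.00 / 0.0065
PV = $246,153.85

$246,153.85


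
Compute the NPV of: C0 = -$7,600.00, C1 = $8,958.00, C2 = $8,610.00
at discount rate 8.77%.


Formula: NPV = C0 + C1/(1+r) + C2/(1+r)^2
Discount C1: $8,958.00 / (1 + 0.0877) = $8,235.73
Discount C2: $8,610.00 / (1 + 0.0877)^2 = $7,277.54
NPV = -$7,600.00 + $8,235.73 + $7,277.54 = $7,913.27

$7,913.27


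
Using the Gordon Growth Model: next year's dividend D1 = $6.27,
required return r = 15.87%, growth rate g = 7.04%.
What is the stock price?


Formula: P = D1 / (r - g)
Spread: r - g = 0.1587 - 0.0704 = 0.0883
Substituting: P = $6.27 / 0.0883
P = $71.01

$71.01


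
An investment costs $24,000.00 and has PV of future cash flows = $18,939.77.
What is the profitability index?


Formula: PI = PV(cash flows) / initial investment
Substituting: PI = $18,939.77 / $24,000.00
PI = 0.7892

0.7892


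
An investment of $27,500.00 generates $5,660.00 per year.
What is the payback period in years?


Formula: Payback = investment / annual cash flow
Substituting: Payback = $27,500.00 / $5,660.00
Payback = 4.8587 years

4.8587 years


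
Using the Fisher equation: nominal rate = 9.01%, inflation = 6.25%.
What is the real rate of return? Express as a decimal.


Formula: (1 + r_real) = (1 + r_nom) / (1 + inflation)
Substituting: (1 + r_real) = 1.0901 / 1.0625
(1 + r_real) = 1.025976
r_real = 1.025976 - 1 = 0.025976

0.025976


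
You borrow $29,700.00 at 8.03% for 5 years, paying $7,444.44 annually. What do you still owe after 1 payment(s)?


Formula: Balance = PV*(1+r)^k - PMT*((1+r)^k - 1)/r
Growth: (1 + 0.0803)^1 = 1.0803
Accumulated factor: ((1+r)^k - 1)/r = 1.0
Balance = $29,700.00 * 1.0803 - $7,444.44 * 1.0
Balance = $24,640.47

$24,640.47


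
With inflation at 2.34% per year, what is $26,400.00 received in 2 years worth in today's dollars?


Formula: Real value = nominal / (1 + inflation)^years
Price level: (1 + 0.0234)^2 = 1.047348
Real value = $26,400.00 / 1.047348 = $25,206.53

$25,206.53


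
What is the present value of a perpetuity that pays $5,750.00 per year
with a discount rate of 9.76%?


Formula: PV = C / r
Substituting: PV = $5,750.00 / 0.0976
PV = $58,913.93

$58,913.93


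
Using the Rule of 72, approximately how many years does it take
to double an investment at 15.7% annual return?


Formula: Years ≈ 72 / r
Substituting: Years ≈ 72 / 15.7
Years ≈ 4.6

4.6 years


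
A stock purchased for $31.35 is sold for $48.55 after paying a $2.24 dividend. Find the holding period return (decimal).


Formula: HPR = (P1 - P0 + D) / P0
Gain: $48.55 - $31.35 + $2.24 = $19.44
HPR = $19.44 / $31.35 = 0.6201

0.6201


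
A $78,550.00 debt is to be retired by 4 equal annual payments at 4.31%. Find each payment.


Formula: PMT = PV * r / (1 - (1+r)^(-n))
Denominator: 1 - (1 + 0.0431)^(-4) = 0.155312
Numerator: $78,550.00 * 0.0431 = 3385.505
PMT = 3385.505 / 0.155312 = $21,798.06

$21,798.06


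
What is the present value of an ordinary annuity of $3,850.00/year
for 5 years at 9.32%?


Formula: PV = PMT * (1 - (1+r)^(-n)) / r
Discount factor: (1 + 0.0932)^(-5) = 0.640475
Bracket: 1 - 0.640475 = 0.359525
PV = $3,850.00 * 0.359525 / 0.0932 = $14,851.64

$14,851.64


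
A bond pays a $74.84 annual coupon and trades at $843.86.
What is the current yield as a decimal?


Formula: Current yield = annual coupon / price
Substituting: CY = $74.84 / $843.86
CY = 0.088688

0.088688


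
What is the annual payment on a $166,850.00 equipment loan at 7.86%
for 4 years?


Formula: PMT = PV * r / (1 - (1+r)^(-n))
Denominator: 1 - (1 + 0.0786)^(-4) = 0.261146
Numerator: $166,850.00 * 0.0786 = 13114.41
PMT = 13114.41 / 0.261146 = $50,218.59

$50,218.59


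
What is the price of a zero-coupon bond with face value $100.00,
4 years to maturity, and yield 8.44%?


Formula: Price = FV / (1 + r)^n
Substituting: Price = $100.00 / (1 + 0.0844)^4
Discount factor: (1.0844)^4 = 1.382796
Price = $100.00 / 1.382796 = $72.32

$72.32


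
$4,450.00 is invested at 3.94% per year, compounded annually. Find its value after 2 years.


Formula: FV = P * (1 + r)^n
Substituting: FV = $4,450.00 * (1 + 0.0394)^2
Growth factor: (1.0394)^2 = 1.080352
FV = $4,450.00 * 1.080352 = $4,807.57

$4,807.57


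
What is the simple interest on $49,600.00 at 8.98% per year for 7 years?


Formula: I = P * r * t
Substituting: I = $49,600.00 * 0.0898 * 7
Step: I = $49,600.00 * 0.6286
I = $31,178.56

$31,178.56


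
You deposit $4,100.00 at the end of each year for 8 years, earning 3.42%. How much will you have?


Formula: FV = PMT * ((1+r)^n - 1) / r
Growth factor: (1 + 0.0342)^8 = 1.308688
Numerator: 1.308688 - 1 = 0.308688
FV = $4,100.00 * 0.308688 / 0.0342 = $37,006.51

$37,006.51


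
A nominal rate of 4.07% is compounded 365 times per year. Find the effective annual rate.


Formula: EAR = (1 + r/m)^m - 1
Period rate: r/m = 0.0407 / 365 = 0.000112
Compounding: (1 + 0.000112)^365 = 1.041537
EAR = 1.041537 - 1 = 0.041537

0.041537


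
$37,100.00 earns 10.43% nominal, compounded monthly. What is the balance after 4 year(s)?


Formula: FV = P * (1 + r/m)^(m*t)
Period rate: r/m = 0.1043 / 12 = 0.008692
Total periods: m*t = 12 * 4 = 48
Growth factor: (1 + 0.008692)^48 = 1.514973
FV = $37,100.00 * 1.514973 = $56,205.48

$56,205.48


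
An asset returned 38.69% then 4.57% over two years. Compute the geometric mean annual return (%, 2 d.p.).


Formula: Geometric mean = ((1+r1)*(1+r2))^(1/2) - 1
Product: (1 + 0.3869) * (1 + 0.0457) = 1.3869 * 1.0457 = 1.450281
Square root: 1.450281^0.5 = 1.204276
Geometric mean = 1.204276 - 1 = 0.204276
As percentage: 20.43%

20.43%


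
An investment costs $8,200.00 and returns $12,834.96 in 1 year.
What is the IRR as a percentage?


Formula: IRR = C1/C0 - 1
Substituting: IRR = $12,834.96 / $8,200.00 - 1
Ratio: 1.565239 - 1 = 0.565239
IRR = 56.5239%

56.5239%


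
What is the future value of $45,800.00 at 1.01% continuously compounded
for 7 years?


Formula: FV = P * e^(r*t)
Exponent: r*t = 0.0101 * 7 = 0.0707
e^(0.0707) = 1.073259
FV = $45,800.00 * 1.073259 = $49,155.27

$49,155.27


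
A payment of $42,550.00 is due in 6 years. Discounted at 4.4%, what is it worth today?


Formula: PV = FV / (1 + r)^n
Substituting: PV = $42,550.00 / (1 + 0.044)^6
Discount factor: (1.044)^6 = 1.294801
PV = $42,550.00 / 1.294801 = $32,862.20

$32,862.20


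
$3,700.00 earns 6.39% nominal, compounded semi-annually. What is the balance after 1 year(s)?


Formula: FV = P * (1 + r/m)^(m*t)
Period rate: r/m = 0.0639 / 2 = 0.03195
Total periods: m*t = 2 * 1 = 2
Growth factor: (1 + 0.03195)^2 = 1.064921
FV = $3,700.00 * 1.064921 = $3,940.21

$3,940.21


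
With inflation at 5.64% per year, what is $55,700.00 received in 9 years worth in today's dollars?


Formula: Real value = nominal / (1 + inflation)^years
Price level: (1 + 0.0564)^9 = 1.638534
Real value = $55,700.00 / 1.638534 = $33,993.80

$33,993.80


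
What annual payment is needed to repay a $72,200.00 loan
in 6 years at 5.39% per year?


Formula: PMT = PV * r / (1 - (1+r)^(-n))
Denominator: 1 - (1 + 0.0539)^(-6) = 0.2702
Numerator: $72,200.00 * 0.0539 = 3891.58
PMT = 3891.58 / 0.2702 = $14,402.57

$14,402.57


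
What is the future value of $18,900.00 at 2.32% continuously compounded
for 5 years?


Formula: FV = P * e^(r*t)
Exponent: r*t = 0.0232 * 5 = 0.116
e^(0.116) = 1.122996
FV = $18,900.00 * 1.122996 = $21,224.62

$21,224.62


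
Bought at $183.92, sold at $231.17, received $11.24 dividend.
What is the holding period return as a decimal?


Formula: HPR = (P1 - P0 + D) / P0
Gain: $231.17 - $183.92 + $11.24 = $58.49
HPR = $58.49 / $183.92 = 0.318

0.318


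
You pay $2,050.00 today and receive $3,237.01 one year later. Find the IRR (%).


Formula: IRR = C1/C0 - 1
Substituting: IRR = $3,237.01 / $2,050.00 - 1
Ratio: 1.579029 - 1 = 0.579029
IRR = 57.9029%

57.9029%


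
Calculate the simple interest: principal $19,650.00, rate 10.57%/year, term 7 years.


Formula: I = P * r * t
Substituting: I = $19,650.00 * 0.1057 * 7
Step: I = $19,650.00 * 0.7399
I = $14,539.04

$14,539.04


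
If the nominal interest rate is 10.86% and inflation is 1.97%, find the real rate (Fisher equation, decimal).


Formula: (1 + r_real) = (1 + r_nom) / (1 + inflation)
Substituting: (1 + r_real) = 1.1086 / 1.0197
(1 + r_real) = 1.087183
r_real = 1.087183 - 1 = 0.087183

0.087183


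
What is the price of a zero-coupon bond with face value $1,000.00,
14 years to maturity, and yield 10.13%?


Formula: Price = FV / (1 + r)^n
Substituting: Price = $1,000.00 / (1 + 0.1013)^14
Discount factor: (1.1013)^14 = 3.860815
Price = $1,000.00 / 3.860815 = $259.01

$259.01


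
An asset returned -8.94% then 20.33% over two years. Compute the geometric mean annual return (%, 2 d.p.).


Formula: Geometric mean = ((1+r1)*(1+r2))^(1/2) - 1
Product: (1 + -0.0894) * (1 + 0.2033) = 0.9106 * 1.2033 = 1.095725
Square root: 1.095725^0.5 = 1.046769
Geometric mean = 1.046769 - 1 = 0.046769
As percentage: 4.68%

4.68%


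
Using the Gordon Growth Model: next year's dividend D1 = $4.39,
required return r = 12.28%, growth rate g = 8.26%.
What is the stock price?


Formula: P = D1 / (r - g)
Spread: r - g = 0.1228 - 0.0826 = 0.0402
Substituting: P = $4.39 / 0.0402
P = $109.20

$109.20


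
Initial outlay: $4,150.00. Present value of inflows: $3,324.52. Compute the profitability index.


Formula: PI = PV(cash flows) / initial investment
Substituting: PI = $3,324.52 / $4,150.00
PI = 0.8011

0.8011


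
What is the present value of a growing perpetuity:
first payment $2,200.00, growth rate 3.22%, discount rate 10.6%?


Formula: PV = C / (r - g)
Spread: r - g = 0.106 - 0.0322 = 0.0738
Substituting: PV = $2,200.00 / 0.0738
PV = $29,810.30

$29,810.30


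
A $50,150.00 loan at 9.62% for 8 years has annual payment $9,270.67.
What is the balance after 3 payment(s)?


Formula: Balance = PV*(1+r)^k - PMT*((1+r)^k - 1)/r
Growth: (1 + 0.0962)^3 = 1.317254
Accumulated factor: ((1+r)^k - 1)/r = 3.297854
Balance = $50,150.00 * 1.317254 - $9,270.67 * 3.297854
Balance = $35,486.95

$35,486.95


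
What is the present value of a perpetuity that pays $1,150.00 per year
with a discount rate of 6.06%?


Formula: PV = C / r
Substituting: PV = $1,150.00 / 0.0606
PV = $18,976.90

$18,976.90


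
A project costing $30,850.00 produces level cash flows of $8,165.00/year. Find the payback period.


Formula: Payback = investment / annual cash flow
Substituting: Payback = $30,850.00 / $8,165.00
Payback = 3.7783 years

3.7783 years


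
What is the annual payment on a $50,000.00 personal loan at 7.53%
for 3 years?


Formula: PMT = PV * r / (1 - (1+r)^(-n))
Denominator: 1 - (1 + 0.0753)^(-3) = 0.195713
Numerator: $50,000.00 * 0.0753 = 3765.0
PMT = 3765.0 / 0.195713 = $19,237.36

$19,237.36


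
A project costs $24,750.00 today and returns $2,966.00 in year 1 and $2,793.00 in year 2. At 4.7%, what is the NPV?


Formula: NPV = C0 + C1/(1+r) + C2/(1+r)^2
Discount C1: $2,966.00 / (1 + 0.047) = $2,832.86
Discount C2: $2,793.00 / (1 + 0.047)^2 = $2,547.87
NPV = -$24,750.00 + $2,832.86 + $2,547.87 = -$19,369.27

-$19,369.27


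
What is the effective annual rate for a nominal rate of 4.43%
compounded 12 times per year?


Formula: EAR = (1 + r/m)^m - 1
Period rate: r/m = 0.0443 / 12 = 0.003692
Compounding: (1 + 0.003692)^12 = 1.045211
EAR = 1.045211 - 1 = 0.045211

0.045211


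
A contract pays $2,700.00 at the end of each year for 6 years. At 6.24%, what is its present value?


Formula: PV = PMT * (1 - (1+r)^(-n)) / r
Discount factor: (1 + 0.0624)^(-6) = 0.695459
Bracket: 1 - 0.695459 = 0.304541
PV = $2,700.00 * 0.304541 / 0.0624 = $13,177.25

$13,177.25


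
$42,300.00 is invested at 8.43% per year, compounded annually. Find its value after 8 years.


Formula: FV = P * (1 + r)^n
Substituting: FV = $42,300.00 * (1 + 0.0843)^8
Growth factor: (1.0843)^8 = 1.910714
FV = $42,300.00 * 1.910714 = $80,823.20

$80,823.20


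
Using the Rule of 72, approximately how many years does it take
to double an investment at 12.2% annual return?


Formula: Years ≈ 72 / r
Substituting: Years ≈ 72 / 12.2
Years ≈ 5.9

5.9 years


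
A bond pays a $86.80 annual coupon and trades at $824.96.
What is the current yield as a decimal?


Formula: Current yield = annual coupon / price
Substituting: CY = $86.80 / $824.96
CY = 0.105217

0.105217


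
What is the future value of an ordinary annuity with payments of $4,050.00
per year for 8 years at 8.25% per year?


Formula: FV = PMT * ((1+r)^n - 1) / r
Growth factor: (1 + 0.0825)^8 = 1.885486
Numerator: 1.885486 - 1 = 0.885486
FV = $4,050.00 * 0.885486 / 0.0825 = $43,469.30

$43,469.30


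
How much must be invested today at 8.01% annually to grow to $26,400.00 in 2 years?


Formula: PV = FV / (1 + r)^n
Substituting: PV = $26,400.00 / (1 + 0.0801)^2
Discount factor: (1.0801)^2 = 1.166616
PV = $26,400.00 / 1.166616 = $22,629.55

$22,629.55


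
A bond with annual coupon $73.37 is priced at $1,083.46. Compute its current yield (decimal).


Formula: Current yield = annual coupon / price
Substituting: CY = $73.37 / $1,083.46
CY = 0.067718

0.067718


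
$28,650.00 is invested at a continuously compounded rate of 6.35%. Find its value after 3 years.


Formula: FV = P * e^(r*t)
Exponent: r*t = 0.0635 * 3 = 0.1905
e^(0.1905) = 1.209854
FV = $28,650.00 * 1.209854 = $34,662.33

$34,662.33


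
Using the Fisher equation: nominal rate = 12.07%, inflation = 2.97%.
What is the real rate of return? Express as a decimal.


Formula: (1 + r_real) = (1 + r_nom) / (1 + inflation)
Substituting: (1 + r_real) = 1.1207 / 1.0297
(1 + r_real) = 1.088375
r_real = 1.088375 - 1 = 0.088375

0.088375


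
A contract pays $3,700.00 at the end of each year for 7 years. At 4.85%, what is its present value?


Formula: PV = PMT * (1 - (1+r)^(-n)) / r
Discount factor: (1 + 0.0485)^(-7) = 0.717829
Bracket: 1 - 0.717829 = 0.282171
PV = $3,700.00 * 0.282171 / 0.0485 = $21,526.45

$21,526.45


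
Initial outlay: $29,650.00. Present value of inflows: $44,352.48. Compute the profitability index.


Formula: PI = PV(cash flows) / initial investment
Substituting: PI = $44,352.48 / $29,650.00
PI = 1.4959

1.4959


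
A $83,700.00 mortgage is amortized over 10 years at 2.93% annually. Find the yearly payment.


Formula: PMT = PV * r / (1 - (1+r)^(-n))
Denominator: 1 - (1 + 0.0293)^(-10) = 0.25083
Numerator: $83,700.00 * 0.0293 = 2452.41
PMT = 2452.41 / 0.25083 = $9,777.17

$9,777.17


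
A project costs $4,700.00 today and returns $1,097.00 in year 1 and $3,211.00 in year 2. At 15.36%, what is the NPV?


Formula: NPV = C0 + C1/(1+r) + C2/(1+r)^2
Discount C1: $1,097.00 / (1 + 0.1536) = $950.94
Discount C2: $3,211.00 / (1 + 0.1536)^2 = $2,412.85
NPV = -$4,700.00 + $950.94 + $2,412.85 = -$1,336.22

-$1,336.22


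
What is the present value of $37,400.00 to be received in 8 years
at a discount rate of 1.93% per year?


Formula: PV = FV / (1 + r)^n
Substituting: PV = $37,400.00 / (1 + 0.0193)^8
Discount factor: (1.0193)^8 = 1.165242
PV = $37,400.00 / 1.165242 = $32,096.33

$32,096.33


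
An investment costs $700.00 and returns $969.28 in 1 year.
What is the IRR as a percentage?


Formula: IRR = C1/C0 - 1
Substituting: IRR = $969.28 / $700.00 - 1
Ratio: 1.384686 - 1 = 0.384686
IRR = 38.4686%

38.4686%


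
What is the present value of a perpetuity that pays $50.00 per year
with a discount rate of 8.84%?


Formula: PV = C / r
Substituting: PV = $50.00 / 0.0884
PV = $565.61

$565.61


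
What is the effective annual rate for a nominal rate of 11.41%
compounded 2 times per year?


Formula: EAR = (1 + r/m)^m - 1
Period rate: r/m = 0.1141 / 2 = 0.05705
Compounding: (1 + 0.05705)^2 = 1.117355
EAR = 1.117355 - 1 = 0.117355

0.117355


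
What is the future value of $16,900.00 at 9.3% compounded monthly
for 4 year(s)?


Formula: FV = P * (1 + r/m)^(m*t)
Period rate: r/m = 0.093 / 12 = 0.00775
Total periods: m*t = 12 * 4 = 48
Growth factor: (1 + 0.00775)^48 = 1.448554
FV = $16,900.00 * 1.448554 = $24,480.56

$24,480.56


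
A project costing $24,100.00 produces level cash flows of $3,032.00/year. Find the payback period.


Formula: Payback = investment / annual cash flow
Substituting: Payback = $24,100.00 / $3,032.00
Payback = 7.9485 years

7.9485 years


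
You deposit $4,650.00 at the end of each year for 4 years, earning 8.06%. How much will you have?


Formula: FV = PMT * ((1+r)^n - 1) / r
Growth factor: (1 + 0.0806)^4 = 1.363515
Numerator: 1.363515 - 1 = 0.363515
FV = $4,650.00 * 0.363515 / 0.0806 = $20,972.01

$20,972.01


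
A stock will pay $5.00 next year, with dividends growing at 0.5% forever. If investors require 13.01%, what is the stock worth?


Formula: P = D1 / (r - g)
Spread: r - g = 0.1301 - 0.005 = 0.1251
Substituting: P = $5.00 / 0.1251
P = $39.97

$39.97


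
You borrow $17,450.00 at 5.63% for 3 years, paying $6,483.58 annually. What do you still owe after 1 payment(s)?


Formula: Balance = PV*(1+r)^k - PMT*((1+r)^k - 1)/r
Growth: (1 + 0.0563)^1 = 1.0563
Accumulated factor: ((1+r)^k - 1)/r = 1.0
Balance = $17,450.00 * 1.0563 - $6,483.58 * 1.0
Balance = $11,948.86

$11,948.86


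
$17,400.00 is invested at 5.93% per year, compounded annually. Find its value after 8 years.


Formula: FV = P * (1 + r)^n
Substituting: FV = $17,400.00 * (1 + 0.0593)^8
Growth factor: (1.0593)^8 = 1.585447
FV = $17,400.00 * 1.585447 = $27,586.78

$27,586.78


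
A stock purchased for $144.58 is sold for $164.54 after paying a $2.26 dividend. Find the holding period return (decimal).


Formula: HPR = (P1 - P0 + D) / P0
Gain: $164.54 - $144.58 + $2.26 = $22.22
HPR = $22.22 / $144.58 = 0.1537

0.1537


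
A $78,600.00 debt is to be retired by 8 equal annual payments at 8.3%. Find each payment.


Formula: PMT = PV * r / (1 - (1+r)^(-n))
Denominator: 1 - (1 + 0.083)^(-8) = 0.471588
Numerator: $78,600.00 * 0.083 = 6523.8
PMT = 6523.8 / 0.471588 = $13,833.67

$13,833.67


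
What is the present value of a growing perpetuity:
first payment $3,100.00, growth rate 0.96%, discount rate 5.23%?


Formula: PV = C / (r - g)
Spread: r - g = 0.0523 - 0.0096 = 0.0427
Substituting: PV = $3,100.00 / 0.0427
PV = $72,599.53

$72,599.53


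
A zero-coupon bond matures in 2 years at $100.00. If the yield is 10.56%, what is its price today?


Formula: Price = FV / (1 + r)^n
Substituting: Price = $100.00 / (1 + 0.1056)^2
Discount factor: (1.1056)^2 = 1.222351
Price = $100.00 / 1.222351 = $81.81

$81.81


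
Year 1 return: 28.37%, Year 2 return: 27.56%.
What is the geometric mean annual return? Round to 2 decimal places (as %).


Formula: Geometric mean = ((1+r1)*(1+r2))^(1/2) - 1
Product: (1 + 0.2837) * (1 + 0.2756) = 1.2837 * 1.2756 = 1.637488
Square root: 1.637488^0.5 = 1.279644
Geometric mean = 1.279644 - 1 = 0.279644
As percentage: 27.96%

27.96%


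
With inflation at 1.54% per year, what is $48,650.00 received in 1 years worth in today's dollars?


Formula: Real value = nominal / (1 + inflation)^years
Price level: (1 + 0.0154)^1 = 1.0154
Real value = $48,650.00 / 1.0154 = $47,912.15

$47,912.15


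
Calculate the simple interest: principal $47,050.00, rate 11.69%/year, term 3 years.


Formula: I = P * r * t
Substituting: I = $47,050.00 * 0.1169 * 3
Step: I = $47,050.00 * 0.3507
I = $16,500.44

$16,500.44


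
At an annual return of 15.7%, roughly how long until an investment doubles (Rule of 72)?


Formula: Years ≈ 72 / r
Substituting: Years ≈ 72 / 15.7
Years ≈ 4.6

4.6 years


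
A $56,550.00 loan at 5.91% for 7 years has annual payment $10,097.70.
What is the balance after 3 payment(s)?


Formula: Balance = PV*(1+r)^k - PMT*((1+r)^k - 1)/r
Growth: (1 + 0.0591)^3 = 1.187985
Accumulated factor: ((1+r)^k - 1)/r = 3.180793
Balance = $56,550.00 * 1.187985 - $10,097.70 * 3.180793
Balance = $35,061.85

$35,061.85


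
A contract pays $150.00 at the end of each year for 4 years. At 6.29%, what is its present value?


Formula: PV = PMT * (1 - (1+r)^(-n)) / r
Discount factor: (1 + 0.0629)^(-4) = 0.783484
Bracket: 1 - 0.783484 = 0.216516
PV = $150.00 * 0.216516 / 0.0629 = $516.33

$516.33


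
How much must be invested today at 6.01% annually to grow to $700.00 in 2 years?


Formula: PV = FV / (1 + r)^n
Substituting: PV = $700.00 / (1 + 0.0601)^2
Discount factor: (1.0601)^2 = 1.123812
PV = $700.00 / 1.123812 = $622.88

$622.88


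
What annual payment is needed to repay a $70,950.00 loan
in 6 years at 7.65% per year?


Formula: PMT = PV * r / (1 - (1+r)^(-n))
Denominator: 1 - (1 + 0.0765)^(-6) = 0.357437
Numerator: $70,950.00 * 0.0765 = 5427.675
PMT = 5427.675 / 0.357437 = $15,184.99

$15,184.99


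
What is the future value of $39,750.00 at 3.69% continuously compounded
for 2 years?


Formula: FV = P * e^(r*t)
Exponent: r*t = 0.0369 * 2 = 0.0738
e^(0.0738) = 1.076591
FV = $39,750.00 * 1.076591 = $42,794.51

$42,794.51


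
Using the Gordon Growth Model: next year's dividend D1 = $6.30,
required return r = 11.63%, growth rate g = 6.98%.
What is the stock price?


Formula: P = D1 / (r - g)
Spread: r - g = 0.1163 - 0.0698 = 0.0465
Substituting: P = $6.30 / 0.0465
P = $135.48

$135.48


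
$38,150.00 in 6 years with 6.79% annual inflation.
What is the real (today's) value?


Formula: Real value = nominal / (1 + inflation)^years
Price level: (1 + 0.0679)^6 = 1.483145
Real value = $38,150.00 / 1.483145 = $25,722.37

$25,722.37


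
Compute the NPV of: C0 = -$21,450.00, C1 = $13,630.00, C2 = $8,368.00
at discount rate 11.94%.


Formula: NPV = C0 + C1/(1+r) + C2/(1+r)^2
Discount C1: $13,630.00 / (1 + 0.1194) = $12,176.17
Discount C2: $8,368.00 / (1 + 0.1194)^2 = $6,678.07
NPV = -$21,450.00 + $12,176.17 + $6,678.07 = -$2,595.76

-$2,595.76


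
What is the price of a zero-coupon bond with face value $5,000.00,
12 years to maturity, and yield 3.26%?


Formula: Price = FV / (1 + r)^n
Substituting: Price = $5,000.00 / (1 + 0.0326)^12
Discount factor: (1.0326)^12 = 1.469554
Price = $5,000.00 / 1.469554 = $3,402.39

$3,402.39


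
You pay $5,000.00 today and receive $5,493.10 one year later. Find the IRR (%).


Formula: IRR = C1/C0 - 1
Substituting: IRR = $5,493.10 / $5,000.00 - 1
Ratio: 1.09862 - 1 = 0.09862
IRR = 9.862%

9.862%


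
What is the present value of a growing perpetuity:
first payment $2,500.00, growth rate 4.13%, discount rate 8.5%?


Formula: PV = C / (r - g)
Spread: r - g = 0.085 - 0.0413 = 0.0437
Substituting: PV = $2,500.00 / 0.0437
PV = $57,208.24

$57,208.24


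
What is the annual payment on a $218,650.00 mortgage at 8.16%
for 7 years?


Formula: PMT = PV * r / (1 - (1+r)^(-n))
Denominator: 1 - (1 + 0.0816)^(-7) = 0.422525
Numerator: $218,650.00 * 0.0816 = 17841.84
PMT = 17841.84 / 0.422525 = $42,226.72

$42,226.72


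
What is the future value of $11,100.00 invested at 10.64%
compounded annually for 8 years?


Formula: FV = P * (1 + r)^n
Substituting: FV = $11,100.00 * (1 + 0.1064)^8
Growth factor: (1.1064)^8 = 2.245419
FV = $11,100.00 * 2.245419 = $24,924.15

$24,924.15


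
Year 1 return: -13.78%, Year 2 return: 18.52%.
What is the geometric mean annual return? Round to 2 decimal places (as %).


Formula: Geometric mean = ((1+r1)*(1+r2))^(1/2) - 1
Product: (1 + -0.1378) * (1 + 0.1852) = 0.8622 * 1.1852 = 1.021879
Square root: 1.021879^0.5 = 1.010881
Geometric mean = 1.010881 - 1 = 0.010881
As percentage: 1.09%

1.09%


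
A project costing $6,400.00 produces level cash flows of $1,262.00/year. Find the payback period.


Formula: Payback = investment / annual cash flow
Substituting: Payback = $6,400.00 / $1,262.00
Payback = 5.0713 years

5.0713 years


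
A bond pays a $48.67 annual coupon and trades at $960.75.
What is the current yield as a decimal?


Formula: Current yield = annual coupon / price
Substituting: CY = $48.67 / $960.75
CY = 0.050658

0.050658


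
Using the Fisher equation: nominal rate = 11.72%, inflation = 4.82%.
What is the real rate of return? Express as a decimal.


Formula: (1 + r_real) = (1 + r_nom) / (1 + inflation)
Substituting: (1 + r_real) = 1.1172 / 1.0482
(1 + r_real) = 1.065827
r_real = 1.065827 - 1 = 0.065827

0.065827


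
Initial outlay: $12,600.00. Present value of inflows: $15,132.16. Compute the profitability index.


Formula: PI = PV(cash flows) / initial investment
Substituting: PI = $15,132.16 / $12,600.00
PI = 1.201

1.201


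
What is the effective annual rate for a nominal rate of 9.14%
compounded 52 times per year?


Formula: EAR = (1 + r/m)^m - 1
Period rate: r/m = 0.0914 / 52 = 0.001758
Compounding: (1 + 0.001758)^52 = 1.095619
EAR = 1.095619 - 1 = 0.095619

0.095619


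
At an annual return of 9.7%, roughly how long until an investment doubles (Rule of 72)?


Formula: Years ≈ 72 / r
Substituting: Years ≈ 72 / 9.7
Years ≈ 7.4

7.4 years


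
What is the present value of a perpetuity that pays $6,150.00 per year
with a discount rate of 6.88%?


Formula: PV = C / r
Substituting: PV = $6,150.00 / 0.0688
PV = $89,389.53

$89,389.53


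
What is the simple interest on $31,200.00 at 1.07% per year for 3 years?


Formula: I = P * r * t
Substituting: I = $31,200.00 * 0.0107 * 3
Step: I = $31,200.00 * 0.0321
I = $1,001.52

$1,001.52


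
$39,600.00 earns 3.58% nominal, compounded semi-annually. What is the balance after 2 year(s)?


Formula: FV = P * (1 + r/m)^(m*t)
Period rate: r/m = 0.0358 / 2 = 0.0179
Total periods: m*t = 2 * 2 = 4
Growth factor: (1 + 0.0179)^4 = 1.073546
FV = $39,600.00 * 1.073546 = $42,512.40

$42,512.40


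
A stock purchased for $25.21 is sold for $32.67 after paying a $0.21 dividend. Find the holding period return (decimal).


Formula: HPR = (P1 - P0 + D) / P0
Gain: $32.67 - $25.21 + $0.21 = $7.67
HPR = $7.67 / $25.21 = 0.3042

0.3042


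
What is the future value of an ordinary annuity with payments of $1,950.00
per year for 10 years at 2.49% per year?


Formula: FV = PMT * ((1+r)^n - 1) / r
Growth factor: (1 + 0.0249)^10 = 1.278836
Numerator: 1.278836 - 1 = 0.278836
FV = $1,950.00 * 0.278836 / 0.0249 = $21,836.57

$21,836.57


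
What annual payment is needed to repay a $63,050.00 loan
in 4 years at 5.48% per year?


Formula: PMT = PV * r / (1 - (1+r)^(-n))
Denominator: 1 - (1 + 0.0548)^(-4) = 0.192171
Numerator: $63,050.00 * 0.0548 = 3455.14
PMT = 3455.14 / 0.192171 = $17,979.52

$17,979.52


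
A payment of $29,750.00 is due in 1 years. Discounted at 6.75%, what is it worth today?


Formula: PV = FV / (1 + r)^n
Substituting: PV = $29,750.00 / (1 + 0.0675)^1
Discount factor: (1.0675)^1 = 1.0675
PV = $29,750.00 / 1.0675 = $27,868.85

$27,868.85


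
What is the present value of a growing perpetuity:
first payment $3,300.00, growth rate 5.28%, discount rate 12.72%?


Formula: PV = C / (r - g)
Spread: r - g = 0.1272 - 0.0528 = 0.0744
Substituting: PV = $3,300.00 / 0.0744
PV = $44,354.84

$44,354.84


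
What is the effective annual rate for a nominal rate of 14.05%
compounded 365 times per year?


Formula: EAR = (1 + r/m)^m - 1
Period rate: r/m = 0.1405 / 365 = 0.000385
Compounding: (1 + 0.000385)^365 = 1.150818
EAR = 1.150818 - 1 = 0.150818

0.150818


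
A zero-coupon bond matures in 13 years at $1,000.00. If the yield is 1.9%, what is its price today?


Formula: Price = FV / (1 + r)^n
Substituting: Price = $1,000.00 / (1 + 0.019)^13
Discount factor: (1.019)^13 = 1.277216
Price = $1,000.00 / 1.277216 = $782.95

$782.95


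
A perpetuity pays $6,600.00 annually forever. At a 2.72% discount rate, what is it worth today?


Formula: PV = C / r
Substituting: PV = $6,600.00 / 0.0272
PV = $242,647.06

$242,647.06


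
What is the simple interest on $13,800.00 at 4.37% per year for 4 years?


Formula: I = P * r * t
Substituting: I = $13,800.00 * 0.0437 * 4
Step: I = $13,800.00 * 0.1748
I = $2,412.24

$2,412.24


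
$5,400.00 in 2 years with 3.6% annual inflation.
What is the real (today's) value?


Formula: Real value = nominal / (1 + inflation)^years
Price level: (1 + 0.036)^2 = 1.073296
Real value = $5,400.00 / 1.073296 = $5,031.23

$5,031.23


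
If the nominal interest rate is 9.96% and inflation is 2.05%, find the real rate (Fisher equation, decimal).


Formula: (1 + r_real) = (1 + r_nom) / (1 + inflation)
Substituting: (1 + r_real) = 1.0996 / 1.0205
(1 + r_real) = 1.077511
r_real = 1.077511 - 1 = 0.077511

0.077511


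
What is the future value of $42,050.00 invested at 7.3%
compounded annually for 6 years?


Formula: FV = P * (1 + r)^n
Substituting: FV = $42,050.00 * (1 + 0.073)^6
Growth factor: (1.073)^6 = 1.526154
FV = $42,050.00 * 1.526154 = $64,174.77

$64,174.77


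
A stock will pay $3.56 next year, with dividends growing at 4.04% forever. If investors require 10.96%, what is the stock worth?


Formula: P = D1 / (r - g)
Spread: r - g = 0.1096 - 0.0404 = 0.0692
Substituting: P = $3.56 / 0.0692
P = $51.45

$51.45


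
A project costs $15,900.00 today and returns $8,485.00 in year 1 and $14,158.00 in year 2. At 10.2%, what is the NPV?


Formula: NPV = C0 + C1/(1+r) + C2/(1+r)^2
Discount C1: $8,485.00 / (1 + 0.102) = $7,699.64
Discount C2: $14,158.00 / (1 + 0.102)^2 = $11,658.39
NPV = -$15,900.00 + $7,699.64 + $11,658.39 = $3,458.03

$3,458.03


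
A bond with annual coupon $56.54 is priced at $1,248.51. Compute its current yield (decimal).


Formula: Current yield = annual coupon / price
Substituting: CY = $56.54 / $1,248.51
CY = 0.045286

0.045286


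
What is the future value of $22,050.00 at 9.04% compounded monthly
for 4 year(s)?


Formula: FV = P * (1 + r/m)^(m*t)
Period rate: r/m = 0.0904 / 12 = 0.007533
Total periods: m*t = 12 * 4 = 48
Growth factor: (1 + 0.007533)^48 = 1.43368
FV = $22,050.00 * 1.43368 = $31,612.65

$31,612.65


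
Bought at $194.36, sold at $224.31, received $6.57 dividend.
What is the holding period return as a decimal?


Formula: HPR = (P1 - P0 + D) / P0
Gain: $224.31 - $194.36 + $6.57 = $36.52
HPR = $36.52 / $194.36 = 0.1879

0.1879


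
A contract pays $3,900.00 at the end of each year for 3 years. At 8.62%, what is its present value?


Formula: PV = PMT * (1 - (1+r)^(-n)) / r
Discount factor: (1 + 0.0862)^(-3) = 0.780316
Bracket: 1 - 0.780316 = 0.219684
PV = $3,900.00 * 0.219684 / 0.0862 = $9,939.29

$9,939.29


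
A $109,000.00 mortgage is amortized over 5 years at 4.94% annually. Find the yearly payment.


Formula: PMT = PV * r / (1 - (1+r)^(-n))
Denominator: 1 - (1 + 0.0494)^(-5) = 0.214231
Numerator: $109,000.00 * 0.0494 = 5384.6
PMT = 5384.6 / 0.214231 = $25,134.51

$25,134.51


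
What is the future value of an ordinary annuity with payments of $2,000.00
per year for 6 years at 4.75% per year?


Formula: FV = PMT * ((1+r)^n - 1) / r
Growth factor: (1 + 0.0475)^6 = 1.321065
Numerator: 1.321065 - 1 = 0.321065
FV = $2,000.00 * 0.321065 / 0.0475 = $13,518.53

$13,518.53


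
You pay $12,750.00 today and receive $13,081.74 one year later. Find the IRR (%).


Formula: IRR = C1/C0 - 1
Substituting: IRR = $13,081.74 / $12,750.00 - 1
Ratio: 1.026019 - 1 = 0.026019
IRR = 2.6019%

2.6019%


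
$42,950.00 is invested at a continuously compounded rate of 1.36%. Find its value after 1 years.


Formula: FV = P * e^(r*t)
Exponent: r*t = 0.0136 * 1 = 0.0136
e^(0.0136) = 1.013693
FV = $42,950.00 * 1.013693 = $43,538.11

$43,538.11


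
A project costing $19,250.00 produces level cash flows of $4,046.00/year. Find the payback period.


Formula: Payback = investment / annual cash flow
Substituting: Payback = $19,250.00 / $4,046.00
Payback = 4.7578 years

4.7578 years


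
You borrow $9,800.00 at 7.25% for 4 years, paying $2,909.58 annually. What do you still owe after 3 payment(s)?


Formula: Balance = PV*(1+r)^k - PMT*((1+r)^k - 1)/r
Growth: (1 + 0.0725)^3 = 1.23365
Accumulated factor: ((1+r)^k - 1)/r = 3.222756
Balance = $9,800.00 * 1.23365 - $2,909.58 * 3.222756
Balance = $2,712.90

$2,712.90


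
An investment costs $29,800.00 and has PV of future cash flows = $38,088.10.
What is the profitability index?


Formula: PI = PV(cash flows) / initial investment
Substituting: PI = $38,088.10 / $29,800.00
PI = 1.2781

1.2781


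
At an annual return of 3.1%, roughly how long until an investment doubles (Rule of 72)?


Formula: Years ≈ 72 / r
Substituting: Years ≈ 72 / 3.1
Years ≈ 23.2

23.2 years


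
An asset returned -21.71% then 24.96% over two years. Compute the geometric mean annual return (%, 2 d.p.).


Formula: Geometric mean = ((1+r1)*(1+r2))^(1/2) - 1
Product: (1 + -0.2171) * (1 + 0.2496) = 0.7829 * 1.2496 = 0.978312
Square root: 0.978312^0.5 = 0.989096
Geometric mean = 0.989096 - 1 = -0.010904
As percentage: -1.09%

-1.09%


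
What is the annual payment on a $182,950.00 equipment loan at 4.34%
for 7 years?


Formula: PMT = PV * r / (1 - (1+r)^(-n))
Denominator: 1 - (1 + 0.0434)^(-7) = 0.257247
Numerator: $182,950.00 * 0.0434 = 7940.03
PMT = 7940.03 / 0.257247 = $30,865.34

$30,865.34


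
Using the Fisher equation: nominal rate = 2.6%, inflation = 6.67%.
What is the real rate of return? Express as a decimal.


Formula: (1 + r_real) = (1 + r_nom) / (1 + inflation)
Substituting: (1 + r_real) = 1.026 / 1.0667
(1 + r_real) = 0.961845
r_real = 0.961845 - 1 = -0.038155

-0.038155


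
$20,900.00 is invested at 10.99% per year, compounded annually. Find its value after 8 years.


Formula: FV = P * (1 + r)^n
Substituting: FV = $20,900.00 * (1 + 0.1099)^8
Growth factor: (1.1099)^8 = 2.302877
FV = $20,900.00 * 2.302877 = $48,130.14

$48,130.14


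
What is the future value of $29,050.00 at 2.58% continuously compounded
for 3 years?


Formula: FV = P * e^(r*t)
Exponent: r*t = 0.0258 * 3 = 0.0774
e^(0.0774) = 1.080474
FV = $29,050.00 * 1.080474 = $31,387.77

$31,387.77


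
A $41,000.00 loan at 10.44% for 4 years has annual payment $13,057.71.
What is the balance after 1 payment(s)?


Formula: Balance = PV*(1+r)^k - PMT*((1+r)^k - 1)/r
Growth: (1 + 0.1044)^1 = 1.1044
Accumulated factor: ((1+r)^k - 1)/r = 1.0
Balance = $41,000.00 * 1.1044 - $13,057.71 * 1.0
Balance = $32,222.69

$32,222.69


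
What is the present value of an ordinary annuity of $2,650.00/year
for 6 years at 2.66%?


Formula: PV = PMT * (1 - (1+r)^(-n)) / r
Discount factor: (1 + 0.0266)^(-6) = 0.854265
Bracket: 1 - 0.854265 = 0.145735
PV = $2,650.00 * 0.145735 / 0.0266 = $14,518.75

$14,518.75


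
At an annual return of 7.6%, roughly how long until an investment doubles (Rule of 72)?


Formula: Years ≈ 72 / r
Substituting: Years ≈ 72 / 7.6
Years ≈ 9.5

9.5 years


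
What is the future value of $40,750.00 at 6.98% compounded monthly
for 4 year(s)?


Formula: FV = P * (1 + r/m)^(m*t)
Period rate: r/m = 0.0698 / 12 = 0.005817
Total periods: m*t = 12 * 4 = 48
Growth factor: (1 + 0.005817)^48 = 1.321003
FV = $40,750.00 * 1.321003 = $53,830.86

$53,830.86


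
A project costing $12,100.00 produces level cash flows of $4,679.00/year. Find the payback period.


Formula: Payback = investment / annual cash flow
Substituting: Payback = $12,100.00 / $4,679.00
Payback = 2.586 years

2.586 years


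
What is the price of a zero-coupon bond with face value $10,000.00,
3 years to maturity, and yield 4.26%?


Formula: Price = FV / (1 + r)^n
Substituting: Price = $10,000.00 / (1 + 0.0426)^3
Discount factor: (1.0426)^3 = 1.133322
Price = $10,000.00 / 1.133322 = $8,823.62

$8,823.62
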